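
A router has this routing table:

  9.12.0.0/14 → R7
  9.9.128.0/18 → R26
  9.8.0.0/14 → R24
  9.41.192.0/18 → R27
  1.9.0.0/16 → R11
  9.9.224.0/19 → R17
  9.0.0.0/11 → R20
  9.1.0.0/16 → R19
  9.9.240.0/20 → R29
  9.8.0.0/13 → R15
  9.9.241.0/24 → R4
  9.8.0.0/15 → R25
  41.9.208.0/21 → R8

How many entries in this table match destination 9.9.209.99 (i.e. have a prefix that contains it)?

4

Prefixes containing 9.9.209.99:
  9.0.0.0/11 (9.0.0.0 - 9.31.255.255)
  9.8.0.0/13 (9.8.0.0 - 9.15.255.255)
  9.8.0.0/14 (9.8.0.0 - 9.11.255.255)
  9.8.0.0/15 (9.8.0.0 - 9.9.255.255)
Total matching entries: 4.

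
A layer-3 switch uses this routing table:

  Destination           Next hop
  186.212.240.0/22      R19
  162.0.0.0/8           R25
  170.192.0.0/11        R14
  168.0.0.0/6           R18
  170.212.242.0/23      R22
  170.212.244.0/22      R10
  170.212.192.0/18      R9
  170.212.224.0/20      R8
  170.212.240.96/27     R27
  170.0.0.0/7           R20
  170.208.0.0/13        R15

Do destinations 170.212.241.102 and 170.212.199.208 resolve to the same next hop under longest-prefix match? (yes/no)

170.212.241.102: longest match 170.212.192.0/18 -> R9
170.212.199.208: longest match 170.212.192.0/18 -> R9

yes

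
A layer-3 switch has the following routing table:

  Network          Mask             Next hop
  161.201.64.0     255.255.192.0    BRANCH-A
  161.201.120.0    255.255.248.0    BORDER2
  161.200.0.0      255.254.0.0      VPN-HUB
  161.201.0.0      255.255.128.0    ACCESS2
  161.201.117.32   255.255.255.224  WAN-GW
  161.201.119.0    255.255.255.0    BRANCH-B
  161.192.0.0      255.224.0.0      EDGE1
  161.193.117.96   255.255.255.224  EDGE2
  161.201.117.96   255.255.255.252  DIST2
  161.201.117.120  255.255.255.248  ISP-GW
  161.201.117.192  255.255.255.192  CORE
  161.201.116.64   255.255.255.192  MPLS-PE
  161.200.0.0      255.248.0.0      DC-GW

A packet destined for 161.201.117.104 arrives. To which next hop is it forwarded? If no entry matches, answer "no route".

BRANCH-A

Routes whose prefix contains 161.201.117.104:
  161.192.0.0/11 (161.192.0.0 - 161.223.255.255) -> EDGE1
  161.200.0.0/13 (161.200.0.0 - 161.207.255.255) -> DC-GW
  161.200.0.0/15 (161.200.0.0 - 161.201.255.255) -> VPN-HUB
  161.201.0.0/17 (161.201.0.0 - 161.201.127.255) -> ACCESS2
  161.201.64.0/18 (161.201.64.0 - 161.201.127.255) -> BRANCH-A
More-specific entries that do NOT match:
  161.201.117.96/30 (161.201.117.96 - 161.201.117.99) does not contain 161.201.117.104
  161.201.117.120/29 (161.201.117.120 - 161.201.117.127) does not contain 161.201.117.104
  161.201.117.32/27 (161.201.117.32 - 161.201.117.63) does not contain 161.201.117.104
  161.193.117.96/27 (161.193.117.96 - 161.193.117.127) does not contain 161.201.117.104
  161.201.117.192/26 (161.201.117.192 - 161.201.117.255) does not contain 161.201.117.104
  161.201.116.64/26 (161.201.116.64 - 161.201.116.127) does not contain 161.201.117.104
  161.201.119.0/24 (161.201.119.0 - 161.201.119.255) does not contain 161.201.117.104
  161.201.120.0/21 (161.201.120.0 - 161.201.127.255) does not contain 161.201.117.104
Longest matching prefix is /18 -> next hop BRANCH-A.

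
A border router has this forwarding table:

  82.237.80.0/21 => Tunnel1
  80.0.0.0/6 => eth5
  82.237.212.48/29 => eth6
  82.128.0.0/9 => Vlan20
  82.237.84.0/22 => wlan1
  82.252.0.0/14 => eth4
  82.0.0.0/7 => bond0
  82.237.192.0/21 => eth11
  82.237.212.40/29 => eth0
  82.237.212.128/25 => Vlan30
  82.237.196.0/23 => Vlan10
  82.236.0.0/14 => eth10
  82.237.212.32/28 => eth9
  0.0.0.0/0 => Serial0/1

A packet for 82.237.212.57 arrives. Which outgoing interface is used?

eth10

Routes whose prefix contains 82.237.212.57:
  0.0.0.0/0 (default, matches everything) -> Serial0/1
  80.0.0.0/6 (80.0.0.0 - 83.255.255.255) -> eth5
  82.0.0.0/7 (82.0.0.0 - 83.255.255.255) -> bond0
  82.128.0.0/9 (82.128.0.0 - 82.255.255.255) -> Vlan20
  82.236.0.0/14 (82.236.0.0 - 82.239.255.255) -> eth10
More-specific entries that do NOT match:
  82.237.212.48/29 (82.237.212.48 - 82.237.212.55) does not contain 82.237.212.57
  82.237.212.40/29 (82.237.212.40 - 82.237.212.47) does not contain 82.237.212.57
  82.237.212.32/28 (82.237.212.32 - 82.237.212.47) does not contain 82.237.212.57
  82.237.212.128/25 (82.237.212.128 - 82.237.212.255) does not contain 82.237.212.57
  82.237.196.0/23 (82.237.196.0 - 82.237.197.255) does not contain 82.237.212.57
  82.237.84.0/22 (82.237.84.0 - 82.237.87.255) does not contain 82.237.212.57
  82.237.80.0/21 (82.237.80.0 - 82.237.87.255) does not contain 82.237.212.57
  82.237.192.0/21 (82.237.192.0 - 82.237.199.255) does not contain 82.237.212.57
Longest matching prefix is /14 -> interface eth10.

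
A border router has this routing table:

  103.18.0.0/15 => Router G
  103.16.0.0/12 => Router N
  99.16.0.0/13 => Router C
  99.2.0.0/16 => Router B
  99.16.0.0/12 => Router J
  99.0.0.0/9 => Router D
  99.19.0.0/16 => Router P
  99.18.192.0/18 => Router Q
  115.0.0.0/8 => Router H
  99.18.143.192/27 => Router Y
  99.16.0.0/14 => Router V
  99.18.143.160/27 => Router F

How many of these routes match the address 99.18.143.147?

Prefixes containing 99.18.143.147:
  99.0.0.0/9 (99.0.0.0 - 99.127.255.255)
  99.16.0.0/12 (99.16.0.0 - 99.31.255.255)
  99.16.0.0/13 (99.16.0.0 - 99.23.255.255)
  99.16.0.0/14 (99.16.0.0 - 99.19.255.255)
Total matching entries: 4.

4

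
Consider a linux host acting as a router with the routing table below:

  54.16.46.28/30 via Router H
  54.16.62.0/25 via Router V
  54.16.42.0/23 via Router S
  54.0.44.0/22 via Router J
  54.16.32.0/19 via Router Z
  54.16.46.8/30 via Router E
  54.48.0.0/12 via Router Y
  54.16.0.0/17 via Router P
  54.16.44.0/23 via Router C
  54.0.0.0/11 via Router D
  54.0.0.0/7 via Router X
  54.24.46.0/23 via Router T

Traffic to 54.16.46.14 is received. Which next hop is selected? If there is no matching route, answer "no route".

Router Z

Routes whose prefix contains 54.16.46.14:
  54.0.0.0/7 (54.0.0.0 - 55.255.255.255) -> Router X
  54.0.0.0/11 (54.0.0.0 - 54.31.255.255) -> Router D
  54.16.0.0/17 (54.16.0.0 - 54.16.127.255) -> Router P
  54.16.32.0/19 (54.16.32.0 - 54.16.63.255) -> Router Z
More-specific entries that do NOT match:
  54.16.46.28/30 (54.16.46.28 - 54.16.46.31) does not contain 54.16.46.14
  54.16.46.8/30 (54.16.46.8 - 54.16.46.11) does not contain 54.16.46.14
  54.16.62.0/25 (54.16.62.0 - 54.16.62.127) does not contain 54.16.46.14
  54.16.42.0/23 (54.16.42.0 - 54.16.43.255) does not contain 54.16.46.14
  54.16.44.0/23 (54.16.44.0 - 54.16.45.255) does not contain 54.16.46.14
  54.24.46.0/23 (54.24.46.0 - 54.24.47.255) does not contain 54.16.46.14
  54.0.44.0/22 (54.0.44.0 - 54.0.47.255) does not contain 54.16.46.14
Longest matching prefix is /19 -> next hop Router Z.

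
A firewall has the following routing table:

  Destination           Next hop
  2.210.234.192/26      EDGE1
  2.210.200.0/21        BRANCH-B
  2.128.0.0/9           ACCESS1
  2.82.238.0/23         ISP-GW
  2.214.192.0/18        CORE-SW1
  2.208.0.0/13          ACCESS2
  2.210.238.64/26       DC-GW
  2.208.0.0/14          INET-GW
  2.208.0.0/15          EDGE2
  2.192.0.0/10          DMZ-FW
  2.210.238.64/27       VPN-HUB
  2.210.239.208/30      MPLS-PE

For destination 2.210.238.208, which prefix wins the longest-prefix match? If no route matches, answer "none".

Entries matching 2.210.238.208:
  2.128.0.0/9 (2.128.0.0 - 2.255.255.255)
  2.192.0.0/10 (2.192.0.0 - 2.255.255.255)
  2.208.0.0/13 (2.208.0.0 - 2.215.255.255)
  2.208.0.0/14 (2.208.0.0 - 2.211.255.255)
Most specific is 2.208.0.0/14.

2.208.0.0/14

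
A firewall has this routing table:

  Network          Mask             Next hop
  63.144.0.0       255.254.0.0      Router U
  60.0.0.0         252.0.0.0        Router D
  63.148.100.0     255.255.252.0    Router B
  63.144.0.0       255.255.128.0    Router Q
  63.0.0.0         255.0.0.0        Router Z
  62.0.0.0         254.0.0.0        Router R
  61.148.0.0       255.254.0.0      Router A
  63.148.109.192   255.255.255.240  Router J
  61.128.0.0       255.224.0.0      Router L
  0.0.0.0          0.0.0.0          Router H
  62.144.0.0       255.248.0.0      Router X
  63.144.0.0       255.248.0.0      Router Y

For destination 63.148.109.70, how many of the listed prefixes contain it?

5

Prefixes containing 63.148.109.70:
  0.0.0.0/0 (default, matches everything)
  60.0.0.0/6 (60.0.0.0 - 63.255.255.255)
  62.0.0.0/7 (62.0.0.0 - 63.255.255.255)
  63.0.0.0/8 (63.0.0.0 - 63.255.255.255)
  63.144.0.0/13 (63.144.0.0 - 63.151.255.255)
Total matching entries: 5.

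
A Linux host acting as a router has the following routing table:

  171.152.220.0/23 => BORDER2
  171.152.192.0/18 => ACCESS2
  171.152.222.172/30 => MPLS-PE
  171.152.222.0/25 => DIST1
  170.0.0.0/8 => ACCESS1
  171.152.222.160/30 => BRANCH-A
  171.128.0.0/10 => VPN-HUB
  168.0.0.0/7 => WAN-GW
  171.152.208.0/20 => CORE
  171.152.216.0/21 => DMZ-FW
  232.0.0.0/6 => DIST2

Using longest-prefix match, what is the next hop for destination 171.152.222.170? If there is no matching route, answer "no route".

DMZ-FW

Routes whose prefix contains 171.152.222.170:
  171.128.0.0/10 (171.128.0.0 - 171.191.255.255) -> VPN-HUB
  171.152.192.0/18 (171.152.192.0 - 171.152.255.255) -> ACCESS2
  171.152.208.0/20 (171.152.208.0 - 171.152.223.255) -> CORE
  171.152.216.0/21 (171.152.216.0 - 171.152.223.255) -> DMZ-FW
More-specific entries that do NOT match:
  171.152.222.172/30 (171.152.222.172 - 171.152.222.175) does not contain 171.152.222.170
  171.152.222.160/30 (171.152.222.160 - 171.152.222.163) does not contain 171.152.222.170
  171.152.222.0/25 (171.152.222.0 - 171.152.222.127) does not contain 171.152.222.170
  171.152.220.0/23 (171.152.220.0 - 171.152.221.255) does not contain 171.152.222.170
Longest matching prefix is /21 -> next hop DMZ-FW.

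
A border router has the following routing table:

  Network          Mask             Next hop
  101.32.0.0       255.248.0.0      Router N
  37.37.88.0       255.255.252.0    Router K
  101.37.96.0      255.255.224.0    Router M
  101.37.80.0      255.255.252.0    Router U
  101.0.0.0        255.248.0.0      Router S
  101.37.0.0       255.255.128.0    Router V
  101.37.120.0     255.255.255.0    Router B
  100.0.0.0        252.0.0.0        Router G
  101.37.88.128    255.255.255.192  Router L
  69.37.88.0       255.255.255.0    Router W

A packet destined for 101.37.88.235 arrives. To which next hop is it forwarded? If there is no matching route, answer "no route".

Routes whose prefix contains 101.37.88.235:
  100.0.0.0/6 (100.0.0.0 - 103.255.255.255) -> Router G
  101.32.0.0/13 (101.32.0.0 - 101.39.255.255) -> Router N
  101.37.0.0/17 (101.37.0.0 - 101.37.127.255) -> Router V
More-specific entries that do NOT match:
  101.37.88.128/26 (101.37.88.128 - 101.37.88.191) does not contain 101.37.88.235
  101.37.120.0/24 (101.37.120.0 - 101.37.120.255) does not contain 101.37.88.235
  69.37.88.0/24 (69.37.88.0 - 69.37.88.255) does not contain 101.37.88.235
  37.37.88.0/22 (37.37.88.0 - 37.37.91.255) does not contain 101.37.88.235
  101.37.80.0/22 (101.37.80.0 - 101.37.83.255) does not contain 101.37.88.235
  101.37.96.0/19 (101.37.96.0 - 101.37.127.255) does not contain 101.37.88.235
Longest matching prefix is /17 -> next hop Router V.

Router V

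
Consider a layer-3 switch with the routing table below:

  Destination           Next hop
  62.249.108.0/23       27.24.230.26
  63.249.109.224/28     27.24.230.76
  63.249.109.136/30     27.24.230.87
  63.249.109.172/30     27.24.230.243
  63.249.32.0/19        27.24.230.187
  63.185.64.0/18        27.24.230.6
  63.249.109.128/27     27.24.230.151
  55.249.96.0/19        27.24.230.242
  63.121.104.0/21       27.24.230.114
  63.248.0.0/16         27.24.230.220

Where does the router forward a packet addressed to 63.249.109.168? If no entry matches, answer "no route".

No entry's prefix contains 63.249.109.168; there is no default route.

no route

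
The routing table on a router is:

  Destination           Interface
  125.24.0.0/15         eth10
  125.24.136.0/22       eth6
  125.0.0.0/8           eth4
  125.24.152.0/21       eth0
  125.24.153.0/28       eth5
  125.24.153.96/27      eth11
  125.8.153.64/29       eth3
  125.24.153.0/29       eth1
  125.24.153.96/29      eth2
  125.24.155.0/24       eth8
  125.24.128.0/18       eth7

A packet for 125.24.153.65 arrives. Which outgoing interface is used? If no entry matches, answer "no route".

Routes whose prefix contains 125.24.153.65:
  125.0.0.0/8 (125.0.0.0 - 125.255.255.255) -> eth4
  125.24.0.0/15 (125.24.0.0 - 125.25.255.255) -> eth10
  125.24.128.0/18 (125.24.128.0 - 125.24.191.255) -> eth7
  125.24.152.0/21 (125.24.152.0 - 125.24.159.255) -> eth0
More-specific entries that do NOT match:
  125.8.153.64/29 (125.8.153.64 - 125.8.153.71) does not contain 125.24.153.65
  125.24.153.0/29 (125.24.153.0 - 125.24.153.7) does not contain 125.24.153.65
  125.24.153.96/29 (125.24.153.96 - 125.24.153.103) does not contain 125.24.153.65
  125.24.153.0/28 (125.24.153.0 - 125.24.153.15) does not contain 125.24.153.65
  125.24.153.96/27 (125.24.153.96 - 125.24.153.127) does not contain 125.24.153.65
  125.24.155.0/24 (125.24.155.0 - 125.24.155.255) does not contain 125.24.153.65
  125.24.136.0/22 (125.24.136.0 - 125.24.139.255) does not contain 125.24.153.65
Longest matching prefix is /21 -> interface eth0.

eth0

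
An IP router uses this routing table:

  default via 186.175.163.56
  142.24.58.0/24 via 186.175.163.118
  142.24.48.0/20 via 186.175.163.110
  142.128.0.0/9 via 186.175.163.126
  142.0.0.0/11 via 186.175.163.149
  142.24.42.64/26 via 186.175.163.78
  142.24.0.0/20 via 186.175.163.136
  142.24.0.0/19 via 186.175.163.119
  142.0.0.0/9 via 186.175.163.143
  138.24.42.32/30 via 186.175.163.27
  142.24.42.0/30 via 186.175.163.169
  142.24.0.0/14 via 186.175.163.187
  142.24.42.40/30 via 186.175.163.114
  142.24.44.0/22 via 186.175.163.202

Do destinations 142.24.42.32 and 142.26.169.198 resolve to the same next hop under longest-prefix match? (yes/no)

142.24.42.32: longest match 142.24.0.0/14 -> 186.175.163.187
142.26.169.198: longest match 142.24.0.0/14 -> 186.175.163.187

yes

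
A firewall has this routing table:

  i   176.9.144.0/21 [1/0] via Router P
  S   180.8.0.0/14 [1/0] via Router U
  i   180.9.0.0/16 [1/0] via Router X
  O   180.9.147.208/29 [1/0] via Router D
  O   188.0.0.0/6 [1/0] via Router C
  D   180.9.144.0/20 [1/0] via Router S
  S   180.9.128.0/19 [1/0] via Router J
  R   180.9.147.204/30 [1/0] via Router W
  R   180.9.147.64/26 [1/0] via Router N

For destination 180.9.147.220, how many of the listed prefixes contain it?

4

Prefixes containing 180.9.147.220:
  180.8.0.0/14 (180.8.0.0 - 180.11.255.255)
  180.9.0.0/16 (180.9.0.0 - 180.9.255.255)
  180.9.128.0/19 (180.9.128.0 - 180.9.159.255)
  180.9.144.0/20 (180.9.144.0 - 180.9.159.255)
Total matching entries: 4.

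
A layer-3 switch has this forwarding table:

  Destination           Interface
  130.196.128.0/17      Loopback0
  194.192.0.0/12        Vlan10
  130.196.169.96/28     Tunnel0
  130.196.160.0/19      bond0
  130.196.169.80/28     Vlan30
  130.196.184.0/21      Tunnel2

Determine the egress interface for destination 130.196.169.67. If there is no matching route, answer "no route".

bond0

Routes whose prefix contains 130.196.169.67:
  130.196.128.0/17 (130.196.128.0 - 130.196.255.255) -> Loopback0
  130.196.160.0/19 (130.196.160.0 - 130.196.191.255) -> bond0
More-specific entries that do NOT match:
  130.196.169.96/28 (130.196.169.96 - 130.196.169.111) does not contain 130.196.169.67
  130.196.169.80/28 (130.196.169.80 - 130.196.169.95) does not contain 130.196.169.67
  130.196.184.0/21 (130.196.184.0 - 130.196.191.255) does not contain 130.196.169.67
Longest matching prefix is /19 -> interface bond0.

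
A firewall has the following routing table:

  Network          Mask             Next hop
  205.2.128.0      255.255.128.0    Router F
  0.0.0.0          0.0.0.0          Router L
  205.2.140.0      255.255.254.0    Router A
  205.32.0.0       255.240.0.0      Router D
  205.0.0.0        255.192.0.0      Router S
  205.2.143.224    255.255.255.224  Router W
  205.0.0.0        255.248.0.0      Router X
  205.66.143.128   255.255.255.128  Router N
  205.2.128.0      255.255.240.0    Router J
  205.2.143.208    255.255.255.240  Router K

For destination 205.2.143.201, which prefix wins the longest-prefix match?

Entries matching 205.2.143.201:
  0.0.0.0/0 (default, matches everything)
  205.0.0.0/10 (205.0.0.0 - 205.63.255.255)
  205.0.0.0/13 (205.0.0.0 - 205.7.255.255)
  205.2.128.0/17 (205.2.128.0 - 205.2.255.255)
  205.2.128.0/20 (205.2.128.0 - 205.2.143.255)
Most specific is 205.2.128.0/20.

205.2.128.0/20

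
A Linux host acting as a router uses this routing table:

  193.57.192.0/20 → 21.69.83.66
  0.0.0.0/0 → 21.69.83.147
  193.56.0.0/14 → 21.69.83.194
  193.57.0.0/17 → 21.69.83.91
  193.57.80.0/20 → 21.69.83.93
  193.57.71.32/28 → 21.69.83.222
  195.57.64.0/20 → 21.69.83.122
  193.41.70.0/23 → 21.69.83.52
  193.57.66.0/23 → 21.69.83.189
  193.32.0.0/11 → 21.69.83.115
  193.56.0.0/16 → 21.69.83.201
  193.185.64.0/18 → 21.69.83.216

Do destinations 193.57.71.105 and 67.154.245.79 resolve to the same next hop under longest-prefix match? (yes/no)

193.57.71.105: longest match 193.57.0.0/17 -> 21.69.83.91
67.154.245.79: longest match 0.0.0.0/0 -> 21.69.83.147

no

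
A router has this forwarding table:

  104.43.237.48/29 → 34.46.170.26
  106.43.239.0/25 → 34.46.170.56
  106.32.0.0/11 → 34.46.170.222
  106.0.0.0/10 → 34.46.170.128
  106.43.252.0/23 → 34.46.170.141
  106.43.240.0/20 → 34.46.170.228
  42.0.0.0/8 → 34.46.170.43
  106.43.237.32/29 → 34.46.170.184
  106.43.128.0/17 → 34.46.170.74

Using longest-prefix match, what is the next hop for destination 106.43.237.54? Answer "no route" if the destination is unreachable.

34.46.170.74

Routes whose prefix contains 106.43.237.54:
  106.0.0.0/10 (106.0.0.0 - 106.63.255.255) -> 34.46.170.128
  106.32.0.0/11 (106.32.0.0 - 106.63.255.255) -> 34.46.170.222
  106.43.128.0/17 (106.43.128.0 - 106.43.255.255) -> 34.46.170.74
More-specific entries that do NOT match:
  104.43.237.48/29 (104.43.237.48 - 104.43.237.55) does not contain 106.43.237.54
  106.43.237.32/29 (106.43.237.32 - 106.43.237.39) does not contain 106.43.237.54
  106.43.239.0/25 (106.43.239.0 - 106.43.239.127) does not contain 106.43.237.54
  106.43.252.0/23 (106.43.252.0 - 106.43.253.255) does not contain 106.43.237.54
  106.43.240.0/20 (106.43.240.0 - 106.43.255.255) does not contain 106.43.237.54
Longest matching prefix is /17 -> next hop 34.46.170.74.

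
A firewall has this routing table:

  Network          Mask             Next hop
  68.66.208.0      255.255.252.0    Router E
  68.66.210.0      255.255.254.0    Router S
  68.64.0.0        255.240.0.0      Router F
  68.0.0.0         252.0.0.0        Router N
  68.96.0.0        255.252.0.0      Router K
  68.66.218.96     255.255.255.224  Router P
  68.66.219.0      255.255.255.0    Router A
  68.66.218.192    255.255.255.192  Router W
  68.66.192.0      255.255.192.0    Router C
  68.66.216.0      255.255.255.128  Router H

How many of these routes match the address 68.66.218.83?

3

Prefixes containing 68.66.218.83:
  68.0.0.0/6 (68.0.0.0 - 71.255.255.255)
  68.64.0.0/12 (68.64.0.0 - 68.79.255.255)
  68.66.192.0/18 (68.66.192.0 - 68.66.255.255)
Total matching entries: 3.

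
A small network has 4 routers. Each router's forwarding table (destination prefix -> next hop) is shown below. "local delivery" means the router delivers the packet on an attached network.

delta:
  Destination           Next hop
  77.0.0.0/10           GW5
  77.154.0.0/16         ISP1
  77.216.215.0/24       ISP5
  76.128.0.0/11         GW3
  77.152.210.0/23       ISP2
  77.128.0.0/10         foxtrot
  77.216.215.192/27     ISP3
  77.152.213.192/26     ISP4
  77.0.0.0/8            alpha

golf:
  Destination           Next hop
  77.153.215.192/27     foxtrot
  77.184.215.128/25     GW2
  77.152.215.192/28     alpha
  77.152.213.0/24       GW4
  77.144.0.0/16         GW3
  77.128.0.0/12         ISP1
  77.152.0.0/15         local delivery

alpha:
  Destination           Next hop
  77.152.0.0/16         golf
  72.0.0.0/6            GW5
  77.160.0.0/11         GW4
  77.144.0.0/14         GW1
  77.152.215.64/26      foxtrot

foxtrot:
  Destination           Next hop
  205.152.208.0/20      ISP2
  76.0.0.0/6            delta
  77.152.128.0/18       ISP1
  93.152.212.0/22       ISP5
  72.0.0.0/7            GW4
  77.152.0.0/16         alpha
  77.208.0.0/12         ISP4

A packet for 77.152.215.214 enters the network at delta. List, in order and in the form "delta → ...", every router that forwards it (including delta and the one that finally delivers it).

delta → foxtrot → alpha → golf

At delta: longest match for 77.152.215.214 is 77.128.0.0/10 -> foxtrot
At foxtrot: longest match for 77.152.215.214 is 77.152.0.0/16 -> alpha
At alpha: longest match for 77.152.215.214 is 77.152.0.0/16 -> golf
At golf: longest match for 77.152.215.214 is 77.152.0.0/15 -> local delivery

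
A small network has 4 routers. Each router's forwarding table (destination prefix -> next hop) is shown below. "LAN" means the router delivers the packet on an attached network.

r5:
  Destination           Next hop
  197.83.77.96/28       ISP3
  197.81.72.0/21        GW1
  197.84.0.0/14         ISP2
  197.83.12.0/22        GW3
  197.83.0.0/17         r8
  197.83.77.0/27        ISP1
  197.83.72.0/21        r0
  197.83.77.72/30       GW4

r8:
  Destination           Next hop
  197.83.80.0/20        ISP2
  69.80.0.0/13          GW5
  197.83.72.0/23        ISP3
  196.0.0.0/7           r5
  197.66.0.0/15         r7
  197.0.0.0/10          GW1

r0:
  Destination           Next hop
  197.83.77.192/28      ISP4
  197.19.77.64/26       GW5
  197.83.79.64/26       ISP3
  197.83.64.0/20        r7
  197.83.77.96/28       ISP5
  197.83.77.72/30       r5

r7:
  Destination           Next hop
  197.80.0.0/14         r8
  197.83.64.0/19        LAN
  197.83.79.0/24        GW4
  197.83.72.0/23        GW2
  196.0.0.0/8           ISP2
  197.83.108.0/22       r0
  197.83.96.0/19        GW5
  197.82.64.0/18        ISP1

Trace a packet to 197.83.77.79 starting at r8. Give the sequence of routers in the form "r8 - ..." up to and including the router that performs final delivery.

r8 - r5 - r0 - r7

At r8: longest match for 197.83.77.79 is 196.0.0.0/7 -> r5
At r5: longest match for 197.83.77.79 is 197.83.72.0/21 -> r0
At r0: longest match for 197.83.77.79 is 197.83.64.0/20 -> r7
At r7: longest match for 197.83.77.79 is 197.83.64.0/19 -> LAN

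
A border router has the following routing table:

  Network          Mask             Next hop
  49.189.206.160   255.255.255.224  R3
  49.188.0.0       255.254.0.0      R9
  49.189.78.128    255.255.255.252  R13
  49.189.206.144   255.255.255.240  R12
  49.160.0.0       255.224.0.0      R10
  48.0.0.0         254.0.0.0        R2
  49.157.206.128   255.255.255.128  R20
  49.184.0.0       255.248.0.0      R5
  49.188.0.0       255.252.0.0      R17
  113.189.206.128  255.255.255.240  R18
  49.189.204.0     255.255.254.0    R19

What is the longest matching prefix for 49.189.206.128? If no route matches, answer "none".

49.188.0.0/15

Entries matching 49.189.206.128:
  48.0.0.0/7 (48.0.0.0 - 49.255.255.255)
  49.160.0.0/11 (49.160.0.0 - 49.191.255.255)
  49.184.0.0/13 (49.184.0.0 - 49.191.255.255)
  49.188.0.0/14 (49.188.0.0 - 49.191.255.255)
  49.188.0.0/15 (49.188.0.0 - 49.189.255.255)
Most specific is 49.188.0.0/15.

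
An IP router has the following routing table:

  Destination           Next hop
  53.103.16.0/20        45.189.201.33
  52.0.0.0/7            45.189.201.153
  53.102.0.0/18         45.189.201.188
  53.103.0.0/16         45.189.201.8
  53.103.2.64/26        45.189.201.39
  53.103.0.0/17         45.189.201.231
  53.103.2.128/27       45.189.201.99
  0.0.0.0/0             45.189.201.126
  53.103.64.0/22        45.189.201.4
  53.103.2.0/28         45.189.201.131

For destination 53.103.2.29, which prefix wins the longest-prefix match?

Entries matching 53.103.2.29:
  0.0.0.0/0 (default, matches everything)
  52.0.0.0/7 (52.0.0.0 - 53.255.255.255)
  53.103.0.0/16 (53.103.0.0 - 53.103.255.255)
  53.103.0.0/17 (53.103.0.0 - 53.103.127.255)
Most specific is 53.103.0.0/17.

53.103.0.0/17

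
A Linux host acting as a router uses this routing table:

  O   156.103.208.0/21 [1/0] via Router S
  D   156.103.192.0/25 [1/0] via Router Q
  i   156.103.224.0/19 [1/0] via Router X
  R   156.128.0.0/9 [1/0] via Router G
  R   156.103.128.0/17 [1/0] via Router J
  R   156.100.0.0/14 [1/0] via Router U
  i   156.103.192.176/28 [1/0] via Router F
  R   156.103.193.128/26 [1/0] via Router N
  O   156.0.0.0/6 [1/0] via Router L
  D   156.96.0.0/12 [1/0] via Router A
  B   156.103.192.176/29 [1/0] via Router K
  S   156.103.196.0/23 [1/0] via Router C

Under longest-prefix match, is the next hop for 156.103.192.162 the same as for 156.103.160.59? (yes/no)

156.103.192.162: longest match 156.103.128.0/17 -> Router J
156.103.160.59: longest match 156.103.128.0/17 -> Router J

yes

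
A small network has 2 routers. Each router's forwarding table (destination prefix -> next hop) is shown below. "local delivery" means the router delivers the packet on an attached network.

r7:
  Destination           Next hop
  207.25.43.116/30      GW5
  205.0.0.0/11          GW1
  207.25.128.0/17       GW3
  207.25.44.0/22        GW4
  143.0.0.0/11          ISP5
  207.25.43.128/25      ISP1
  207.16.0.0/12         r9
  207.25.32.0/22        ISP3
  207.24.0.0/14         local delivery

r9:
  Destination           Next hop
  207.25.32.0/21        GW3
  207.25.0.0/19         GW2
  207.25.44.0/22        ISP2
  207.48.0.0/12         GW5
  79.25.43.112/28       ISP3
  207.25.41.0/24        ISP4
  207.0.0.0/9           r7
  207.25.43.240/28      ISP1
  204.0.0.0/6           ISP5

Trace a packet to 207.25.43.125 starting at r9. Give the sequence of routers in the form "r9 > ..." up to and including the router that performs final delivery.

r9 > r7

At r9: longest match for 207.25.43.125 is 207.0.0.0/9 -> r7
At r7: longest match for 207.25.43.125 is 207.24.0.0/14 -> local delivery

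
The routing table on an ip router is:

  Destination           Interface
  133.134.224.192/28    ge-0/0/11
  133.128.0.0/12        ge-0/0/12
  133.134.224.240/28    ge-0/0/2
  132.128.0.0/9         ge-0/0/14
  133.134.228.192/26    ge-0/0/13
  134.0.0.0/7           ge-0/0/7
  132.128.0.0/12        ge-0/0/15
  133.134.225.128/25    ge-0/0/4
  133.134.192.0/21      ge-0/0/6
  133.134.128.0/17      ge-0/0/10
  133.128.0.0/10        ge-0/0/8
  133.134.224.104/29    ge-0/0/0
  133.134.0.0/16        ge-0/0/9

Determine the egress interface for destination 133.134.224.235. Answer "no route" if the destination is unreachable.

Routes whose prefix contains 133.134.224.235:
  133.128.0.0/10 (133.128.0.0 - 133.191.255.255) -> ge-0/0/8
  133.128.0.0/12 (133.128.0.0 - 133.143.255.255) -> ge-0/0/12
  133.134.0.0/16 (133.134.0.0 - 133.134.255.255) -> ge-0/0/9
  133.134.128.0/17 (133.134.128.0 - 133.134.255.255) -> ge-0/0/10
More-specific entries that do NOT match:
  133.134.224.104/29 (133.134.224.104 - 133.134.224.111) does not contain 133.134.224.235
  133.134.224.192/28 (133.134.224.192 - 133.134.224.207) does not contain 133.134.224.235
  133.134.224.240/28 (133.134.224.240 - 133.134.224.255) does not contain 133.134.224.235
  133.134.228.192/26 (133.134.228.192 - 133.134.228.255) does not contain 133.134.224.235
  133.134.225.128/25 (133.134.225.128 - 133.134.225.255) does not contain 133.134.224.235
  133.134.192.0/21 (133.134.192.0 - 133.134.199.255) does not contain 133.134.224.235
Longest matching prefix is /17 -> interface ge-0/0/10.

ge-0/0/10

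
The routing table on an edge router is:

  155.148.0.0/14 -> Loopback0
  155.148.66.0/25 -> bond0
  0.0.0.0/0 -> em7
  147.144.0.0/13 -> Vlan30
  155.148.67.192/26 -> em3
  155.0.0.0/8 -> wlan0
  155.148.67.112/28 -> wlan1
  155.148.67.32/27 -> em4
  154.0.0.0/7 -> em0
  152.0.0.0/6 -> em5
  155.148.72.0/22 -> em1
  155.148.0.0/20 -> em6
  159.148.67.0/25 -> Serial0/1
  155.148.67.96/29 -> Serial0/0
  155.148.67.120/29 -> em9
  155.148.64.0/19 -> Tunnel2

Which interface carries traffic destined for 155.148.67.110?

Routes whose prefix contains 155.148.67.110:
  0.0.0.0/0 (default, matches everything) -> em7
  152.0.0.0/6 (152.0.0.0 - 155.255.255.255) -> em5
  154.0.0.0/7 (154.0.0.0 - 155.255.255.255) -> em0
  155.0.0.0/8 (155.0.0.0 - 155.255.255.255) -> wlan0
  155.148.0.0/14 (155.148.0.0 - 155.151.255.255) -> Loopback0
  155.148.64.0/19 (155.148.64.0 - 155.148.95.255) -> Tunnel2
More-specific entries that do NOT match:
  155.148.67.96/29 (155.148.67.96 - 155.148.67.103) does not contain 155.148.67.110
  155.148.67.120/29 (155.148.67.120 - 155.148.67.127) does not contain 155.148.67.110
  155.148.67.112/28 (155.148.67.112 - 155.148.67.127) does not contain 155.148.67.110
  155.148.67.32/27 (155.148.67.32 - 155.148.67.63) does not contain 155.148.67.110
  155.148.67.192/26 (155.148.67.192 - 155.148.67.255) does not contain 155.148.67.110
  155.148.66.0/25 (155.148.66.0 - 155.148.66.127) does not contain 155.148.67.110
  159.148.67.0/25 (159.148.67.0 - 159.148.67.127) does not contain 155.148.67.110
  155.148.72.0/22 (155.148.72.0 - 155.148.75.255) does not contain 155.148.67.110
  155.148.0.0/20 (155.148.0.0 - 155.148.15.255) does not contain 155.148.67.110
Longest matching prefix is /19 -> interface Tunnel2.

Tunnel2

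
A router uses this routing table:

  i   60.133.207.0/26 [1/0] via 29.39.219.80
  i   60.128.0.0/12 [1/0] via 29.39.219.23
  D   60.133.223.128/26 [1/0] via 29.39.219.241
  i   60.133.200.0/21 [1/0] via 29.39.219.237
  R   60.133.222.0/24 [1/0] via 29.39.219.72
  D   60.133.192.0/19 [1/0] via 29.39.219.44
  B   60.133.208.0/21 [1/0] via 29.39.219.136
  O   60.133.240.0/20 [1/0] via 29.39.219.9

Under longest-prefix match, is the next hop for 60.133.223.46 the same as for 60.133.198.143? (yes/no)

60.133.223.46: longest match 60.133.192.0/19 -> 29.39.219.44
60.133.198.143: longest match 60.133.192.0/19 -> 29.39.219.44

yes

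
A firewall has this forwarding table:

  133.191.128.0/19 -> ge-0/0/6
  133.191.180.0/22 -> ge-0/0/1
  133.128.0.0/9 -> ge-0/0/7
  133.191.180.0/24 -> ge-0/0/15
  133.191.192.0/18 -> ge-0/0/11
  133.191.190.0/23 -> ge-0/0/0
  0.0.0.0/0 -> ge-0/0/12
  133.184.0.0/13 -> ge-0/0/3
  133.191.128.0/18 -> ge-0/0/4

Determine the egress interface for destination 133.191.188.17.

Routes whose prefix contains 133.191.188.17:
  0.0.0.0/0 (default, matches everything) -> ge-0/0/12
  133.128.0.0/9 (133.128.0.0 - 133.255.255.255) -> ge-0/0/7
  133.184.0.0/13 (133.184.0.0 - 133.191.255.255) -> ge-0/0/3
  133.191.128.0/18 (133.191.128.0 - 133.191.191.255) -> ge-0/0/4
More-specific entries that do NOT match:
  133.191.180.0/24 (133.191.180.0 - 133.191.180.255) does not contain 133.191.188.17
  133.191.190.0/23 (133.191.190.0 - 133.191.191.255) does not contain 133.191.188.17
  133.191.180.0/22 (133.191.180.0 - 133.191.183.255) does not contain 133.191.188.17
  133.191.128.0/19 (133.191.128.0 - 133.191.159.255) does not contain 133.191.188.17
Longest matching prefix is /18 -> interface ge-0/0/4.

ge-0/0/4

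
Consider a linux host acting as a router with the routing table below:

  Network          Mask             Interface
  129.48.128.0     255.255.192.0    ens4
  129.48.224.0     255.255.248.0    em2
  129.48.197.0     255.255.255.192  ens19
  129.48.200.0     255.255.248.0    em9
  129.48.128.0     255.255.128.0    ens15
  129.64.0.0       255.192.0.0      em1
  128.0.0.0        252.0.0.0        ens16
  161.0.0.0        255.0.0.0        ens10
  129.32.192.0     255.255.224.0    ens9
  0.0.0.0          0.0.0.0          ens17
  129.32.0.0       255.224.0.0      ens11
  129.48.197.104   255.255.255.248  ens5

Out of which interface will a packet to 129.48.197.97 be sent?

Routes whose prefix contains 129.48.197.97:
  0.0.0.0/0 (default, matches everything) -> ens17
  128.0.0.0/6 (128.0.0.0 - 131.255.255.255) -> ens16
  129.32.0.0/11 (129.32.0.0 - 129.63.255.255) -> ens11
  129.48.128.0/17 (129.48.128.0 - 129.48.255.255) -> ens15
More-specific entries that do NOT match:
  129.48.197.104/29 (129.48.197.104 - 129.48.197.111) does not contain 129.48.197.97
  129.48.197.0/26 (129.48.197.0 - 129.48.197.63) does not contain 129.48.197.97
  129.48.224.0/21 (129.48.224.0 - 129.48.231.255) does not contain 129.48.197.97
  129.48.200.0/21 (129.48.200.0 - 129.48.207.255) does not contain 129.48.197.97
  129.32.192.0/19 (129.32.192.0 - 129.32.223.255) does not contain 129.48.197.97
  129.48.128.0/18 (129.48.128.0 - 129.48.191.255) does not contain 129.48.197.97
Longest matching prefix is /17 -> interface ens15.

ens15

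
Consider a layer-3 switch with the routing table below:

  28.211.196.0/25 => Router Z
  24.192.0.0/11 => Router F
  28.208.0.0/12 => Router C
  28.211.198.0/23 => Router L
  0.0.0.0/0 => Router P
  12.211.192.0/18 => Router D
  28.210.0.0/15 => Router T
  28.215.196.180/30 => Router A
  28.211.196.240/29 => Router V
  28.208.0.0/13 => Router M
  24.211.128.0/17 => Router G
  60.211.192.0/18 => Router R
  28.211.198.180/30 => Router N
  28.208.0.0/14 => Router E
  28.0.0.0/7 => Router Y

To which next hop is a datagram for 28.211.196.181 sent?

Router T

Routes whose prefix contains 28.211.196.181:
  0.0.0.0/0 (default, matches everything) -> Router P
  28.0.0.0/7 (28.0.0.0 - 29.255.255.255) -> Router Y
  28.208.0.0/12 (28.208.0.0 - 28.223.255.255) -> Router C
  28.208.0.0/13 (28.208.0.0 - 28.215.255.255) -> Router M
  28.208.0.0/14 (28.208.0.0 - 28.211.255.255) -> Router E
  28.210.0.0/15 (28.210.0.0 - 28.211.255.255) -> Router T
More-specific entries that do NOT match:
  28.215.196.180/30 (28.215.196.180 - 28.215.196.183) does not contain 28.211.196.181
  28.211.198.180/30 (28.211.198.180 - 28.211.198.183) does not contain 28.211.196.181
  28.211.196.240/29 (28.211.196.240 - 28.211.196.247) does not contain 28.211.196.181
  28.211.196.0/25 (28.211.196.0 - 28.211.196.127) does not contain 28.211.196.181
  28.211.198.0/23 (28.211.198.0 - 28.211.199.255) does not contain 28.211.196.181
  12.211.192.0/18 (12.211.192.0 - 12.211.255.255) does not contain 28.211.196.181
  60.211.192.0/18 (60.211.192.0 - 60.211.255.255) does not contain 28.211.196.181
  24.211.128.0/17 (24.211.128.0 - 24.211.255.255) does not contain 28.211.196.181
Longest matching prefix is /15 -> next hop Router T.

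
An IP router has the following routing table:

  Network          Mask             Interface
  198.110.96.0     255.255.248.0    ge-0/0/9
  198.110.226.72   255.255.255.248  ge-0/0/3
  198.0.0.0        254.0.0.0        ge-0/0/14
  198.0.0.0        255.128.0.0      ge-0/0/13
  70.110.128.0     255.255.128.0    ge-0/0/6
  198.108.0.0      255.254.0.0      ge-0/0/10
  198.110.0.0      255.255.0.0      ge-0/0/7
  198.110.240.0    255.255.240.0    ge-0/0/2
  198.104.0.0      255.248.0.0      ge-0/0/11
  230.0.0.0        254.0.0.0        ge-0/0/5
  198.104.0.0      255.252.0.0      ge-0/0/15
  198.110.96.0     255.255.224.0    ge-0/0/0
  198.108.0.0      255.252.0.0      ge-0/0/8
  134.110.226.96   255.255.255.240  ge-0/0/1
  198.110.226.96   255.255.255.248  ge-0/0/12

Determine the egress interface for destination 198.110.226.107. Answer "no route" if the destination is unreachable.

Routes whose prefix contains 198.110.226.107:
  198.0.0.0/7 (198.0.0.0 - 199.255.255.255) -> ge-0/0/14
  198.0.0.0/9 (198.0.0.0 - 198.127.255.255) -> ge-0/0/13
  198.104.0.0/13 (198.104.0.0 - 198.111.255.255) -> ge-0/0/11
  198.108.0.0/14 (198.108.0.0 - 198.111.255.255) -> ge-0/0/8
  198.110.0.0/16 (198.110.0.0 - 198.110.255.255) -> ge-0/0/7
More-specific entries that do NOT match:
  198.110.226.72/29 (198.110.226.72 - 198.110.226.79) does not contain 198.110.226.107
  198.110.226.96/29 (198.110.226.96 - 198.110.226.103) does not contain 198.110.226.107
  134.110.226.96/28 (134.110.226.96 - 134.110.226.111) does not contain 198.110.226.107
  198.110.96.0/21 (198.110.96.0 - 198.110.103.255) does not contain 198.110.226.107
  198.110.240.0/20 (198.110.240.0 - 198.110.255.255) does not contain 198.110.226.107
  198.110.96.0/19 (198.110.96.0 - 198.110.127.255) does not contain 198.110.226.107
  70.110.128.0/17 (70.110.128.0 - 70.110.255.255) does not contain 198.110.226.107
Longest matching prefix is /16 -> interface ge-0/0/7.

ge-0/0/7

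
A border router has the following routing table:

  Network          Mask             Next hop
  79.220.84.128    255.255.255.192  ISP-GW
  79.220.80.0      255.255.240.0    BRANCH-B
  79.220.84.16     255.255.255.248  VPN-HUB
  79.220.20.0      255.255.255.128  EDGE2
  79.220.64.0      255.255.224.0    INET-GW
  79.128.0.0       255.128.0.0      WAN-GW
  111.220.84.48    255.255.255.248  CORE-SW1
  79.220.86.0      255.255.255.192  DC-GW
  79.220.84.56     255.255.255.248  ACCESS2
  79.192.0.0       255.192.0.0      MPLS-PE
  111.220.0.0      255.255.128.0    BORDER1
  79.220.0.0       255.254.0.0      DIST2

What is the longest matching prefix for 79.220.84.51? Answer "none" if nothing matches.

79.220.80.0/20

Entries matching 79.220.84.51:
  79.128.0.0/9 (79.128.0.0 - 79.255.255.255)
  79.192.0.0/10 (79.192.0.0 - 79.255.255.255)
  79.220.0.0/15 (79.220.0.0 - 79.221.255.255)
  79.220.64.0/19 (79.220.64.0 - 79.220.95.255)
  79.220.80.0/20 (79.220.80.0 - 79.220.95.255)
Most specific is 79.220.80.0/20.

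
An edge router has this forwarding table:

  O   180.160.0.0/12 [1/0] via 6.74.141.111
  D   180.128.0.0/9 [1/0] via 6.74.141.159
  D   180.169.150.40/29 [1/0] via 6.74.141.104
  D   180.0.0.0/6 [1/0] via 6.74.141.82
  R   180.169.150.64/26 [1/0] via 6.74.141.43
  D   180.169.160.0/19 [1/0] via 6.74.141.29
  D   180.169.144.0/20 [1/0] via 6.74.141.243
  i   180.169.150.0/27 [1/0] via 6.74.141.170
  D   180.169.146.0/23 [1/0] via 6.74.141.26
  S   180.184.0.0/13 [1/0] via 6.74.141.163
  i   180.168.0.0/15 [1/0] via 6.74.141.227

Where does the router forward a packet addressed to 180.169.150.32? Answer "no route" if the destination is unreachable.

6.74.141.243

Routes whose prefix contains 180.169.150.32:
  180.0.0.0/6 (180.0.0.0 - 183.255.255.255) -> 6.74.141.82
  180.128.0.0/9 (180.128.0.0 - 180.255.255.255) -> 6.74.141.159
  180.160.0.0/12 (180.160.0.0 - 180.175.255.255) -> 6.74.141.111
  180.168.0.0/15 (180.168.0.0 - 180.169.255.255) -> 6.74.141.227
  180.169.144.0/20 (180.169.144.0 - 180.169.159.255) -> 6.74.141.243
More-specific entries that do NOT match:
  180.169.150.40/29 (180.169.150.40 - 180.169.150.47) does not contain 180.169.150.32
  180.169.150.0/27 (180.169.150.0 - 180.169.150.31) does not contain 180.169.150.32
  180.169.150.64/26 (180.169.150.64 - 180.169.150.127) does not contain 180.169.150.32
  180.169.146.0/23 (180.169.146.0 - 180.169.147.255) does not contain 180.169.150.32
Longest matching prefix is /20 -> next hop 6.74.141.243.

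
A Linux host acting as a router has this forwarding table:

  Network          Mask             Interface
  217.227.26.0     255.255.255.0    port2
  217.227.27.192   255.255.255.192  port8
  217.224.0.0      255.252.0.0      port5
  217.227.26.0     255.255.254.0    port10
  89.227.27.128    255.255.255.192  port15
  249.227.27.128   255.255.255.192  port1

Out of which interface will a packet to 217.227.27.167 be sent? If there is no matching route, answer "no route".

Routes whose prefix contains 217.227.27.167:
  217.224.0.0/14 (217.224.0.0 - 217.227.255.255) -> port5
  217.227.26.0/23 (217.227.26.0 - 217.227.27.255) -> port10
More-specific entries that do NOT match:
  217.227.27.192/26 (217.227.27.192 - 217.227.27.255) does not contain 217.227.27.167
  89.227.27.128/26 (89.227.27.128 - 89.227.27.191) does not contain 217.227.27.167
  249.227.27.128/26 (249.227.27.128 - 249.227.27.191) does not contain 217.227.27.167
  217.227.26.0/24 (217.227.26.0 - 217.227.26.255) does not contain 217.227.27.167
Longest matching prefix is /23 -> interface port10.

port10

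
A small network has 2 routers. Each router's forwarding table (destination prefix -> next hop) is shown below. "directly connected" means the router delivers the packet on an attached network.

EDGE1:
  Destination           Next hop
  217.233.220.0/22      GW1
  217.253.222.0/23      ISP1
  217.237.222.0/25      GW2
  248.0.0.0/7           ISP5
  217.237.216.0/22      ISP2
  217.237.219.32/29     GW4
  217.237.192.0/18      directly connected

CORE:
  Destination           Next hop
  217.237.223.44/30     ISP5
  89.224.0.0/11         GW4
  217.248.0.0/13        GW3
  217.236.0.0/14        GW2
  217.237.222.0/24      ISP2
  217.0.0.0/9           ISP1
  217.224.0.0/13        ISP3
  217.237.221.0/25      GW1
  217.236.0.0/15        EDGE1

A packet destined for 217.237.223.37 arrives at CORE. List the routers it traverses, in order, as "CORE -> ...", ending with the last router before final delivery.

CORE -> EDGE1

At CORE: longest match for 217.237.223.37 is 217.236.0.0/15 -> EDGE1
At EDGE1: longest match for 217.237.223.37 is 217.237.192.0/18 -> directly connected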